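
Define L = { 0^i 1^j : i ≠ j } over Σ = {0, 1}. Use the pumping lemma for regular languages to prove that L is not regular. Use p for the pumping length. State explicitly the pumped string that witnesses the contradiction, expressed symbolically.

0^{p+p!} 1^{p+p!}

Suppose for contradiction that L is regular, and let p be the pumping length.
Choose w = 0^p 1^{p+p!}. Since p ≠ p+p!, w ∈ L; and |w| ≥ p.
Write w = xyz as guaranteed by the lemma, with |xy| ≤ p and y is nonempty.
The first p characters of w are 0's, so xy (and hence y) consists only of 0's. Write y = 0^k, 1 ≤ k ≤ p.
Since 1 ≤ k ≤ p, k divides p!; set t = 1 + p!/k. Then xy^t z has p + (p!/k)·k = p + p! copies of 0. Now the 0-count equals the 1-count, so i ≠ j fails. So xy^t z = 0^{p+p!} 1^{p+p!} ∉ L.
Contradiction. Therefore L is not regular.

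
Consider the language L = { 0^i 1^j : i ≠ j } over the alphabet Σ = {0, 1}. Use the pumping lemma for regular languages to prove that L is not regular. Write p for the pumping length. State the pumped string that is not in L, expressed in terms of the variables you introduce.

Assume L is regular; let p be its pumping constant.
Choose w = 0^p 1^{p+p!}. Since p ≠ p+p!, w ∈ L; and |w| ≥ p.
Write w = xyz as guaranteed by the lemma, with |xy| ≤ p and y is nonempty.
Since the first p symbols of w are all 0's and |xy| ≤ p, y lies entirely in the leading 0-block: y = 0^k for some k with 1 ≤ k ≤ p.
Since 1 ≤ k ≤ p, k divides p!; set t = 1 + p!/k. Then xy^t z has p + (p!/k)·k = p + p! copies of 0. Now the 0-count equals the 1-count, so i ≠ j fails. So xy^t z = 0^{p+p!} 1^{p+p!} ∉ L.
Contradiction. Therefore L is not regular.

0^{p+p!} 1^{p+p!}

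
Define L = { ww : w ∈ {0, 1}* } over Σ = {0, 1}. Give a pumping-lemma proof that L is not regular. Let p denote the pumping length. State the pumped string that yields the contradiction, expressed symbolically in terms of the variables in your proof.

Assume L is regular. Let p be the pumping length given by the pumping lemma.
Take w = 0^p 1^p 0^p 1^p = uu where u = 0^p1^p; then w ∈ L and |w| = 4p ≥ p.
By the pumping lemma, w = xyz with |xy| ≤ p and y is nonempty.
The first p characters of w are 0's, so xy (and hence y) consists only of 0's. Write y = 0^k, 1 ≤ k ≤ p.
Pump with i = 2: xy^2z = 0^{p+k} 1^p 0^p 1^p, of length 4p+k. Suppose this equals vv. The string starts with 0 and ends with 1, so v does too; thus the boundary between the two copies of v is a 1→0 transition. There is exactly one such transition, at position 2p+k, so |v| = 2p+k and |vv| = 4p+2k ≠ 4p+k since k ≥ 1. So xy^2z ∉ L.
This contradicts the pumping lemma, so L is not regular.

0^{p+k} 1^p 0^p 1^p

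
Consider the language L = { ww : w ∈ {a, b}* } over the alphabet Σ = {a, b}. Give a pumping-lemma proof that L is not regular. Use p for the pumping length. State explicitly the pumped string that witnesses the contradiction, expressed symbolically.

Toward a contradiction, assume L is regular with pumping length p.
Take w = a^p b^p a^p b^p = uu where u = a^pb^p; then w ∈ L and |w| = 4p ≥ p.
The pumping lemma gives a decomposition w = xyz where |xy| ≤ p and y is nonempty.
Because |xy| ≤ p and w begins with p copies of a, we have y = a^k with 1 ≤ k ≤ p.
Pump with i = 2: xy^2z = a^{p+k} b^p a^p b^p, of length 4p+k. Suppose this equals vv. The string starts with a and ends with b, so v does too; thus the boundary between the two copies of v is a b→a transition. There is exactly one such transition, at position 2p+k, so |v| = 2p+k and |vv| = 4p+2k ≠ 4p+k since k ≥ 1. So xy^2z ∉ L.
This is a contradiction; hence L is not regular.

a^{p+k} b^p a^p b^p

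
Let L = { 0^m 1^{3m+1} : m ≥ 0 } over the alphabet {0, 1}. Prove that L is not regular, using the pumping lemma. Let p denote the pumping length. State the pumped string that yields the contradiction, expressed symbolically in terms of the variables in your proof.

Assume L is regular; let p be its pumping constant.
Choose w = 0^p 1^{3p+1}, which is in L with |w| = 4p+1 ≥ p.
By the pumping lemma, w = xyz with |xy| ≤ p and |y| > 0.
Since the first p symbols of w are all 0's and |xy| ≤ p, y lies entirely in the leading 0-block: y = 0^k for some k with 1 ≤ k ≤ p.
Pump with i = 2: xy^2z = 0^{p+k} 1^{3p+1}. For this to lie in L we would need 3p+1 = 3(p+k)+1, which forces k = 0. But k ≥ 1, so xy^2z ∉ L.
This contradicts the pumping lemma, so L is not regular.

0^{p+k} 1^{3p+1}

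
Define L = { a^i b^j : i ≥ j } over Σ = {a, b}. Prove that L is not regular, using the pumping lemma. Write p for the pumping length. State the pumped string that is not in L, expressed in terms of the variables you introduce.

Suppose for contradiction that L is regular, and let p be the pumping length.
Choose w = a^p b^p ∈ L, with |w| = 2p ≥ p.
By the pumping lemma, w = xyz with |xy| ≤ p and y is nonempty.
The first p characters of w are a's, so xy (and hence y) consists only of a's. Write y = a^k, 1 ≤ k ≤ p.
Consider xy^0z = xz = a^{p-k} b^p. Since k ≥ 1, the a-count p-k is less than p, so i ≥ j fails; thus xz ∉ L.
Contradiction. Therefore L is not regular.

a^{p-k} b^p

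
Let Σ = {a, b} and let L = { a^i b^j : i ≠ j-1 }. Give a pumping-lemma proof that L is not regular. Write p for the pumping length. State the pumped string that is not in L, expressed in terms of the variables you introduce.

Suppose for contradiction that L is regular, and let p be the pumping length.
Choose w = a^p b^{p+p!+1}. Since p ≠ (p+p!+1)-1 = p+p!, w ∈ L; and |w| ≥ p.
The pumping lemma gives a decomposition w = xyz where |xy| ≤ p and y is nonempty.
Because |xy| ≤ p and w begins with p copies of a, we have y = a^k with 1 ≤ k ≤ p.
Since 1 ≤ k ≤ p, k divides p!; set t = 1 + p!/k. Then xy^t z has p + (p!/k)·k = p + p! copies of a. Now the a-count is p+p! and (b-count)-1 = (p+p!+1)-1 = p+p!, so i ≠ j-1 fails. So xy^t z = a^{p+p!} b^{p+p!+1} ∉ L.
This is a contradiction; hence L is not regular.

a^{p+p!} b^{p+p!+1}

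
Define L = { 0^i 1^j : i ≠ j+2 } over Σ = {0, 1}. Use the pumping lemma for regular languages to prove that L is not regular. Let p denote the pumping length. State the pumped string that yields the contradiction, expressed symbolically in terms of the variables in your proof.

0^{p+p!} 1^{p+p!-2}

Suppose for contradiction that L is regular, and let p be the pumping length.
Choose w = 0^p 1^{p+p!-2}. Since p ≠ (p+p!-2)+2 = p+p!, w ∈ L; and |w| ≥ p.
The pumping lemma gives a decomposition w = xyz where |xy| ≤ p and y is nonempty.
Since the first p symbols of w are all 0's and |xy| ≤ p, y lies entirely in the leading 0-block: y = 0^k for some k with 1 ≤ k ≤ p.
Since 1 ≤ k ≤ p, k divides p!; set t = 1 + p!/k. Then xy^t z has p + (p!/k)·k = p + p! copies of 0. Now the 0-count is p+p! and (1-count)+2 = (p+p!-2)+2 = p+p!, so i ≠ j+2 fails. So xy^t z = 0^{p+p!} 1^{p+p!-2} ∉ L.
This is a contradiction; hence L is not regular.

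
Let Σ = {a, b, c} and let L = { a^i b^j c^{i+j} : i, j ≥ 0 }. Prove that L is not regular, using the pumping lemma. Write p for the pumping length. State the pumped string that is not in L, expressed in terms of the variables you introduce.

a^{p+k} b^p c^{2p}

Assume L is regular. Let p be the pumping length given by the pumping lemma.
Take w = a^p b^p c^{2p} ∈ L (with i=j=p, i+j=2p), |w| = 4p ≥ p.
Write w = xyz as guaranteed by the lemma, with |xy| ≤ p and |y| > 0.
Since the first p symbols of w are all a's and |xy| ≤ p, y lies entirely in the leading a-block: y = a^k for some k with 1 ≤ k ≤ p.
Consider xy^2z = a^{p+k} b^p c^{2p}. Now the a- and b-counts sum to 2p+k, but the c-count is 2p ≠ 2p+k. So xy^2z ∉ L.
This is a contradiction; hence L is not regular.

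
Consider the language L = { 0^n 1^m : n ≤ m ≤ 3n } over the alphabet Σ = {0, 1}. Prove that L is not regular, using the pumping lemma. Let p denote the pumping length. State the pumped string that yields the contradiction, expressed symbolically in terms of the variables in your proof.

Suppose for contradiction that L is regular, and let p be the pumping length.
Take w = 0^p 1^p ∈ L (since p ≤ p ≤ 3p), with |w| = 2p ≥ p.
Write w = xyz as guaranteed by the lemma, with |xy| ≤ p and |y| ≥ 1.
Because |xy| ≤ p and w begins with p copies of 0, we have y = 0^k with 1 ≤ k ≤ p.
Pump with i = 2: xy^2z = 0^{p+k} 1^p. Now n = p+k > p = m, so the condition n ≤ m fails. Thus xy^2z ∉ L.
This is a contradiction; hence L is not regular.

0^{p+k} 1^p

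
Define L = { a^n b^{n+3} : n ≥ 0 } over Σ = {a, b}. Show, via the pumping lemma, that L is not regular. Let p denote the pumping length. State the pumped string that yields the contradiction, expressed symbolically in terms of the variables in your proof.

a^{p+k} b^{p+3}

Assume L is regular; let p be its pumping constant.
Let w = a^p b^{p+3} ∈ L; note |w| = 2p+3 ≥ p.
By the pumping lemma, w = xyz with |xy| ≤ p and y is nonempty.
The first p characters of w are a's, so xy (and hence y) consists only of a's. Write y = a^k, 1 ≤ k ≤ p.
Pump with i = 2: xy^2z = a^{p+k} b^{p+3}. For this to lie in L we would need p+3 = (p+k)+3, which forces k = 0. But k ≥ 1, so xy^2z ∉ L.
Contradiction. Therefore L is not regular.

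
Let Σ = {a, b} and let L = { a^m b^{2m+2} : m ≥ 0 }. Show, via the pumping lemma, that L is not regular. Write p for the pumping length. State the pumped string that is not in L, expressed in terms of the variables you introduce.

Assume L is regular. Let p be the pumping length given by the pumping lemma.
Let w = a^p b^{2p+2} ∈ L; note |w| = 3p+2 ≥ p.
Write w = xyz as guaranteed by the lemma, with |xy| ≤ p and y is nonempty.
The first p characters of w are a's, so xy (and hence y) consists only of a's. Write y = a^k, 1 ≤ k ≤ p.
Pump with i = 2: xy^2z = a^{p+k} b^{2p+2}. For this to lie in L we would need 2p+2 = 2(p+k)+2, which forces k = 0. But k ≥ 1, so xy^2z ∉ L.
This contradicts the pumping lemma, so L is not regular.

a^{p+k} b^{2p+2}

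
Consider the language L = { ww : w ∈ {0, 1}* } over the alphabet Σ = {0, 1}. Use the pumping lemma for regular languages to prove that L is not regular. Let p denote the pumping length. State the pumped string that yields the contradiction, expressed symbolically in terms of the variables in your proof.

0^{p+k} 1^p 0^p 1^p

Assume L is regular; let p be its pumping constant.
Take w = 0^p 1^p 0^p 1^p = uu where u = 0^p1^p; then w ∈ L and |w| = 4p ≥ p.
Write w = xyz as guaranteed by the lemma, with |xy| ≤ p and |y| ≥ 1.
Since the first p symbols of w are all 0's and |xy| ≤ p, y lies entirely in the leading 0-block: y = 0^k for some k with 1 ≤ k ≤ p.
Pump with i = 2: xy^2z = 0^{p+k} 1^p 0^p 1^p, of length 4p+k. Suppose this equals vv. The string starts with 0 and ends with 1, so v does too; thus the boundary between the two copies of v is a 1→0 transition. There is exactly one such transition, at position 2p+k, so |v| = 2p+k and |vv| = 4p+2k ≠ 4p+k since k ≥ 1. So xy^2z ∉ L.
Contradiction. Therefore L is not regular.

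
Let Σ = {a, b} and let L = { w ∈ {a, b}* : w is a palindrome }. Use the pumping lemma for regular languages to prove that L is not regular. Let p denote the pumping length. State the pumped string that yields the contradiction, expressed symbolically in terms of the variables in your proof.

a^{p+k} b a^p

Assume L is regular. Let p be the pumping length given by the pumping lemma.
Take w = a^p b a^p, a palindrome of length 2p+1 ≥ p.
Write w = xyz as guaranteed by the lemma, with |xy| ≤ p and y is nonempty.
Because |xy| ≤ p and w begins with p copies of a, we have y = a^k with 1 ≤ k ≤ p.
Pump with i = 2: xy^2z = a^{p+k} b a^p. Its reverse is a^p b a^{p+k}, which differs from xy^2z since k ≥ 1. So xy^2z is not a palindrome and xy^2z ∉ L.
Contradiction. Therefore L is not regular.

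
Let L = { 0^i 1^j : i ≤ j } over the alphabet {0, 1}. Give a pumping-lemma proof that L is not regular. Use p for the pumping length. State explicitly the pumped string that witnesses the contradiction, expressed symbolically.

Suppose for contradiction that L is regular, and let p be the pumping length.
Choose w = 0^p 1^p ∈ L, with |w| = 2p ≥ p.
The pumping lemma gives a decomposition w = xyz where |xy| ≤ p and |y| ≥ 1.
Because |xy| ≤ p and w begins with p copies of 0, we have y = 0^k with 1 ≤ k ≤ p.
Consider xy^2z = 0^{p+k} 1^p. Since k ≥ 1, the 0-count p+k exceeds the 1-count p, so i ≤ j fails; thus xy^2z ∉ L.
This is a contradiction; hence L is not regular.

0^{p+k} 1^p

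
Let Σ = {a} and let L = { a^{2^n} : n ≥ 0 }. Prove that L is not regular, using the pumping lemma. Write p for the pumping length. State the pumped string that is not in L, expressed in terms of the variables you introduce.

Toward a contradiction, assume L is regular with pumping length p.
Take w = a^{2^p} ∈ L with |w| = 2^p ≥ p.
The pumping lemma gives a decomposition w = xyz where |xy| ≤ p and y is nonempty.
Then y = a^k for some k with 1 ≤ k ≤ p.
Pump with i = 2: xy^2z = a^{2^p+k}. Since 1 ≤ k ≤ p < 2^p, we have 2^p < 2^p+k < 2^{p+1}, so 2^p+k is not a power of 2. So xy^2z ∉ L.
This is a contradiction; hence L is not regular.

a^{2^p+k}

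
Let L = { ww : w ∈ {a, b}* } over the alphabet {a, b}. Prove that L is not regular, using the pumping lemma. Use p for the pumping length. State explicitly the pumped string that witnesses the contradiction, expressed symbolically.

a^{p+k} b^p a^p b^p

Toward a contradiction, assume L is regular with pumping length p.
Take w = a^p b^p a^p b^p = uu where u = a^pb^p; then w ∈ L and |w| = 4p ≥ p.
By the pumping lemma, w = xyz with |xy| ≤ p and y is nonempty.
The first p characters of w are a's, so xy (and hence y) consists only of a's. Write y = a^k, 1 ≤ k ≤ p.
Pump with i = 2: xy^2z = a^{p+k} b^p a^p b^p, of length 4p+k. Suppose this equals vv. The string starts with a and ends with b, so v does too; thus the boundary between the two copies of v is a b→a transition. There is exactly one such transition, at position 2p+k, so |v| = 2p+k and |vv| = 4p+2k ≠ 4p+k since k ≥ 1. So xy^2z ∉ L.
Contradiction. Therefore L is not regular.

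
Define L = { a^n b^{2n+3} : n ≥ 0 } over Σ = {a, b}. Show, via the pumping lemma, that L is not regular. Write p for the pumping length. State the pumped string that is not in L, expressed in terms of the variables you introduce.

Assume L is regular; let p be its pumping constant.
Choose w = a^p b^{2p+3}, which is in L with |w| = 3p+3 ≥ p.
By the pumping lemma, w = xyz with |xy| ≤ p and |y| > 0.
The first p characters of w are a's, so xy (and hence y) consists only of a's. Write y = a^k, 1 ≤ k ≤ p.
Pump with i = 2: xy^2z = a^{p+k} b^{2p+3}. For this to lie in L we would need 2p+3 = 2(p+k)+3, which forces k = 0. But k ≥ 1, so xy^2z ∉ L.
This is a contradiction; hence L is not regular.

a^{p+k} b^{2p+3}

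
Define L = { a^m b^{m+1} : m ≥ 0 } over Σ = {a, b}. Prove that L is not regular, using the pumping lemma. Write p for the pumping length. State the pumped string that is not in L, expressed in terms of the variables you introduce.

Suppose for contradiction that L is regular, and let p be the pumping length.
Let w = a^p b^{p+1} ∈ L; note |w| = 2p+1 ≥ p.
By the pumping lemma, w = xyz with |xy| ≤ p and |y| ≥ 1.
Because |xy| ≤ p and w begins with p copies of a, we have y = a^k with 1 ≤ k ≤ p.
Pump with i = 2: xy^2z = a^{p+k} b^{p+1}. For this to lie in L we would need p+1 = (p+k)+1, which forces k = 0. But k ≥ 1, so xy^2z ∉ L.
This is a contradiction; hence L is not regular.

a^{p+k} b^{p+1}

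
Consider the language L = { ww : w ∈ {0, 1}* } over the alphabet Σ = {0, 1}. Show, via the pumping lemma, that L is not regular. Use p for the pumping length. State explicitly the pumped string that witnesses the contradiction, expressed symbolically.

0^{p+k} 1^p 0^p 1^p

Suppose for contradiction that L is regular, and let p be the pumping length.
Take w = 0^p 1^p 0^p 1^p = uu where u = 0^p1^p; then w ∈ L and |w| = 4p ≥ p.
The pumping lemma gives a decomposition w = xyz where |xy| ≤ p and y is nonempty.
Because |xy| ≤ p and w begins with p copies of 0, we have y = 0^k with 1 ≤ k ≤ p.
Pump with i = 2: xy^2z = 0^{p+k} 1^p 0^p 1^p, of length 4p+k. Suppose this equals vv. The string starts with 0 and ends with 1, so v does too; thus the boundary between the two copies of v is a 1→0 transition. There is exactly one such transition, at position 2p+k, so |v| = 2p+k and |vv| = 4p+2k ≠ 4p+k since k ≥ 1. So xy^2z ∉ L.
Contradiction. Therefore L is not regular.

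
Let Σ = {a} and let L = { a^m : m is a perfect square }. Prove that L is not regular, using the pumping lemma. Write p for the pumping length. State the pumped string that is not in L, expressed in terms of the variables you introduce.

Assume L is regular; let p be its pumping constant.
Take w = a^{p²} ∈ L with |w| = p² ≥ p.
The pumping lemma gives a decomposition w = xyz where |xy| ≤ p and y is nonempty.
Then y = a^k for some k with 1 ≤ k ≤ p.
Pump with i = 2: xy^2z = a^{p²+k}. Since 1 ≤ k ≤ p, p² < p²+k ≤ p²+p < (p+1)², so p²+k lies strictly between consecutive squares and is not a perfect square. So xy^2z ∉ L.
This is a contradiction; hence L is not regular.

a^{p²+k}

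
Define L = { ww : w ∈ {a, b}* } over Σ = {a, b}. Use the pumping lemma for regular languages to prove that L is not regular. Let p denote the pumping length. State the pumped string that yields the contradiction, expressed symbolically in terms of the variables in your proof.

Suppose for contradiction that L is regular, and let p be the pumping length.
Take w = a^p b^p a^p b^p = uu where u = a^pb^p; then w ∈ L and |w| = 4p ≥ p.
The pumping lemma gives a decomposition w = xyz where |xy| ≤ p and |y| ≥ 1.
The first p characters of w are a's, so xy (and hence y) consists only of a's. Write y = a^k, 1 ≤ k ≤ p.
Pump with i = 2: xy^2z = a^{p+k} b^p a^p b^p, of length 4p+k. Suppose this equals vv. The string starts with a and ends with b, so v does too; thus the boundary between the two copies of v is a b→a transition. There is exactly one such transition, at position 2p+k, so |v| = 2p+k and |vv| = 4p+2k ≠ 4p+k since k ≥ 1. So xy^2z ∉ L.
This is a contradiction; hence L is not regular.

a^{p+k} b^p a^p b^p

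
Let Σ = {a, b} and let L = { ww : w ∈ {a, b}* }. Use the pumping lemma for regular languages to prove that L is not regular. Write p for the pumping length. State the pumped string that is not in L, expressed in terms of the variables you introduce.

Assume L is regular. Let p be the pumping length given by the pumping lemma.
Take w = a^p b^p a^p b^p = uu where u = a^pb^p; then w ∈ L and |w| = 4p ≥ p.
Write w = xyz as guaranteed by the lemma, with |xy| ≤ p and |y| > 0.
Since the first p symbols of w are all a's and |xy| ≤ p, y lies entirely in the leading a-block: y = a^k for some k with 1 ≤ k ≤ p.
Pump with i = 2: xy^2z = a^{p+k} b^p a^p b^p, of length 4p+k. Suppose this equals vv. The string starts with a and ends with b, so v does too; thus the boundary between the two copies of v is a b→a transition. There is exactly one such transition, at position 2p+k, so |v| = 2p+k and |vv| = 4p+2k ≠ 4p+k since k ≥ 1. So xy^2z ∉ L.
This is a contradiction; hence L is not regular.

a^{p+k} b^p a^p b^p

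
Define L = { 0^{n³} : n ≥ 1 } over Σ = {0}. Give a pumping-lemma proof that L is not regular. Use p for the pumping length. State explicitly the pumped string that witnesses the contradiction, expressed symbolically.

Assume L is regular. Let p be the pumping length given by the pumping lemma.
Take w = 0^{p³} ∈ L with |w| = p³ ≥ p.
The pumping lemma gives a decomposition w = xyz where |xy| ≤ p and |y| > 0.
Then y = 0^k for some k with 1 ≤ k ≤ p.
Pump with i = 2: xy^2z = 0^{p³+k}. Since 1 ≤ k ≤ p, p³ < p³+k ≤ p³+p < p³+3p²+3p+1 = (p+1)³, so p³+k is not a perfect cube. So xy^2z ∉ L.
This is a contradiction; hence L is not regular.

0^{p³+k}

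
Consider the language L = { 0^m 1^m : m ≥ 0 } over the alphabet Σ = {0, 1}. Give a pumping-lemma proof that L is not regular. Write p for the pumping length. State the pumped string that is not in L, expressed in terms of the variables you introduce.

Assume L is regular. Let p be the pumping length given by the pumping lemma.
Let w = 0^p 1^p ∈ L; note |w| = 2p ≥ p.
By the pumping lemma, w = xyz with |xy| ≤ p and |y| ≥ 1.
Since the first p symbols of w are all 0's and |xy| ≤ p, y lies entirely in the leading 0-block: y = 0^k for some k with 1 ≤ k ≤ p.
Pump with i = 2: xy^2z = 0^{p+k} 1^p. For this to lie in L we would need p = p+k, which forces k = 0. But k ≥ 1, so xy^2z ∉ L.
This contradicts the pumping lemma, so L is not regular.

0^{p+k} 1^p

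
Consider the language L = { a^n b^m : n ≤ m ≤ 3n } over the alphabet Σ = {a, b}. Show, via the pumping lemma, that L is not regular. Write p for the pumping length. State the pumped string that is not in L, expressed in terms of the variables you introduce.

Suppose for contradiction that L is regular, and let p be the pumping length.
Take w = a^p b^p ∈ L (since p ≤ p ≤ 3p), with |w| = 2p ≥ p.
The pumping lemma gives a decomposition w = xyz where |xy| ≤ p and |y| > 0.
Since the first p symbols of w are all a's and |xy| ≤ p, y lies entirely in the leading a-block: y = a^k for some k with 1 ≤ k ≤ p.
Pump with i = 2: xy^2z = a^{p+k} b^p. Now n = p+k > p = m, so the condition n ≤ m fails. Thus xy^2z ∉ L.
Contradiction. Therefore L is not regular.

a^{p+k} b^p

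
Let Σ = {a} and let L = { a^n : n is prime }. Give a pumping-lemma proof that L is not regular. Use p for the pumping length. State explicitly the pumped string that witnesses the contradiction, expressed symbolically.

Toward a contradiction, assume L is regular with pumping length p.
Let q be a prime with q ≥ p+2 (infinitely many primes exist), and take w = a^q ∈ L with |w| = q ≥ p.
The pumping lemma gives a decomposition w = xyz where |xy| ≤ p and |y| > 0.
Then y = a^k for some k with 1 ≤ k ≤ p.
Since 1 ≤ k ≤ p, |xz| = q-k. Pump with i = q+1: |xy^{q+1}z| = (q-k)+(q+1)k = q+qk = q(1+k), which is composite (both factors ≥ 2). So xy^{q+1}z = a^{q(1+k)} ∉ L.
This is a contradiction; hence L is not regular.

a^{q(1+k)}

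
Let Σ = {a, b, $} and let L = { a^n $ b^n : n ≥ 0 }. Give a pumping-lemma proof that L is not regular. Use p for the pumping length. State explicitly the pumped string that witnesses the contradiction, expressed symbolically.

Assume L is regular. Let p be the pumping length given by the pumping lemma.
Take w = a^p $ b^p ∈ L with |w| = 2p+1 ≥ p.
The pumping lemma gives a decomposition w = xyz where |xy| ≤ p and |y| > 0.
Since the first p symbols of w are all a's and |xy| ≤ p, y lies entirely in the leading a-block: y = a^k for some k with 1 ≤ k ≤ p.
Pump with i = 2: xy^2z = a^{p+k} $ b^p, which would require p+k = p. But k ≥ 1, so xy^2z ∉ L.
Contradiction. Therefore L is not regular.

a^{p+k} $ b^p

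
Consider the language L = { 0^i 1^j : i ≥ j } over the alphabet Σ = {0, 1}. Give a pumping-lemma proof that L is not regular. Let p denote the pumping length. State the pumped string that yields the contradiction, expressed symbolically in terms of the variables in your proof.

Suppose for contradiction that L is regular, and let p be the pumping length.
Choose w = 0^p 1^p ∈ L, with |w| = 2p ≥ p.
By the pumping lemma, w = xyz with |xy| ≤ p and |y| ≥ 1.
Since the first p symbols of w are all 0's and |xy| ≤ p, y lies entirely in the leading 0-block: y = 0^k for some k with 1 ≤ k ≤ p.
Consider xy^0z = xz = 0^{p-k} 1^p. Since k ≥ 1, the 0-count p-k is less than p, so i ≥ j fails; thus xz ∉ L.
Contradiction. Therefore L is not regular.

0^{p-k} 1^p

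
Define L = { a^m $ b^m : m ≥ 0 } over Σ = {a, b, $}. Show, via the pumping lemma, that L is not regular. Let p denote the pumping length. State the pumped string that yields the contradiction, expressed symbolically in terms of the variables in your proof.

Assume L is regular. Let p be the pumping length given by the pumping lemma.
Take w = a^p $ b^p ∈ L with |w| = 2p+1 ≥ p.
By the pumping lemma, w = xyz with |xy| ≤ p and |y| ≥ 1.
The first p characters of w are a's, so xy (and hence y) consists only of a's. Write y = a^k, 1 ≤ k ≤ p.
Pump with i = 2: xy^2z = a^{p+k} $ b^p, which would require p+k = p. But k ≥ 1, so xy^2z ∉ L.
This contradicts the pumping lemma, so L is not regular.

a^{p+k} $ b^p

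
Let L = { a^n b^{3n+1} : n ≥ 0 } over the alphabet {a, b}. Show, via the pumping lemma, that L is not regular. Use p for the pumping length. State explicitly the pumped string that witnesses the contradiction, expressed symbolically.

Toward a contradiction, assume L is regular with pumping length p.
Choose w = a^p b^{3p+1}, which is in L with |w| = 4p+1 ≥ p.
By the pumping lemma, w = xyz with |xy| ≤ p and |y| > 0.
Because |xy| ≤ p and w begins with p copies of a, we have y = a^k with 1 ≤ k ≤ p.
Pump with i = 2: xy^2z = a^{p+k} b^{3p+1}. For this to lie in L we would need 3p+1 = 3(p+k)+1, which forces k = 0. But k ≥ 1, so xy^2z ∉ L.
Contradiction. Therefore L is not regular.

a^{p+k} b^{3p+1}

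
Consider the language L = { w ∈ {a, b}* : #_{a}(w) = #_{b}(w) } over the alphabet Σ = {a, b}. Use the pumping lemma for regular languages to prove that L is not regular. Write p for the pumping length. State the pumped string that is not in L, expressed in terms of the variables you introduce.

a^{p+k} b^p

Suppose for contradiction that L is regular, and let p be the pumping length.
Choose w = a^p b^p ∈ L with |w| = 2p ≥ p.
Write w = xyz as guaranteed by the lemma, with |xy| ≤ p and |y| > 0.
Because |xy| ≤ p and w begins with p copies of a, we have y = a^k with 1 ≤ k ≤ p.
Pump with i = 2: xy^2z = a^{p+k} b^p has p+k occurrences of a but only p of b. Since k ≥ 1 the counts differ, so xy^2z ∉ L.
This contradicts the pumping lemma, so L is not regular.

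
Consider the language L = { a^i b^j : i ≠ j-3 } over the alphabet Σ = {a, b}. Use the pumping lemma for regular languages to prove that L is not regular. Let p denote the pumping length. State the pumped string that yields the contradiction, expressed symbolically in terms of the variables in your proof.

a^{p+p!} b^{p+p!+3}

Assume L is regular. Let p be the pumping length given by the pumping lemma.
Choose w = a^p b^{p+p!+3}. Since p ≠ (p+p!+3)-3 = p+p!, w ∈ L; and |w| ≥ p.
The pumping lemma gives a decomposition w = xyz where |xy| ≤ p and |y| ≥ 1.
Since the first p symbols of w are all a's and |xy| ≤ p, y lies entirely in the leading a-block: y = a^k for some k with 1 ≤ k ≤ p.
Since 1 ≤ k ≤ p, k divides p!; set t = 1 + p!/k. Then xy^t z has p + (p!/k)·k = p + p! copies of a. Now the a-count is p+p! and (b-count)-3 = (p+p!+3)-3 = p+p!, so i ≠ j-3 fails. So xy^t z = a^{p+p!} b^{p+p!+3} ∉ L.
This is a contradiction; hence L is not regular.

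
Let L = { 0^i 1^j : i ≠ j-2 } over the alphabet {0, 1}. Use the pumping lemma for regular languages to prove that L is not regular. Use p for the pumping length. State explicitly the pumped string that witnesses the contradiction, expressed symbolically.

Toward a contradiction, assume L is regular with pumping length p.
Choose w = 0^p 1^{p+p!+2}. Since p ≠ (p+p!+2)-2 = p+p!, w ∈ L; and |w| ≥ p.
By the pumping lemma, w = xyz with |xy| ≤ p and y is nonempty.
Because |xy| ≤ p and w begins with p copies of 0, we have y = 0^k with 1 ≤ k ≤ p.
Since 1 ≤ k ≤ p, k divides p!; set t = 1 + p!/k. Then xy^t z has p + (p!/k)·k = p + p! copies of 0. Now the 0-count is p+p! and (1-count)-2 = (p+p!+2)-2 = p+p!, so i ≠ j-2 fails. So xy^t z = 0^{p+p!} 1^{p+p!+2} ∉ L.
This contradicts the pumping lemma, so L is not regular.

0^{p+p!} 1^{p+p!+2}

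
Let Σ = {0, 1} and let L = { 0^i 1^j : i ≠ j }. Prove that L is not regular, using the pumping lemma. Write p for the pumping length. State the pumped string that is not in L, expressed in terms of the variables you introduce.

0^{p+p!} 1^{p+p!}

Assume L is regular. Let p be the pumping length given by the pumping lemma.
Choose w = 0^p 1^{p+p!}. Since p ≠ p+p!, w ∈ L; and |w| ≥ p.
The pumping lemma gives a decomposition w = xyz where |xy| ≤ p and y is nonempty.
Since the first p symbols of w are all 0's and |xy| ≤ p, y lies entirely in the leading 0-block: y = 0^k for some k with 1 ≤ k ≤ p.
Since 1 ≤ k ≤ p, k divides p!; set t = 1 + p!/k. Then xy^t z has p + (p!/k)·k = p + p! copies of 0. Now the 0-count equals the 1-count, so i ≠ j fails. So xy^t z = 0^{p+p!} 1^{p+p!} ∉ L.
Contradiction. Therefore L is not regular.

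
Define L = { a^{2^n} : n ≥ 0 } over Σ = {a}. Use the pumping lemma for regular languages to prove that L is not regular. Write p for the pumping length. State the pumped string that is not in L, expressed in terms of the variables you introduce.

Toward a contradiction, assume L is regular with pumping length p.
Take w = a^{2^p} ∈ L with |w| = 2^p ≥ p.
The pumping lemma gives a decomposition w = xyz where |xy| ≤ p and |y| ≥ 1.
Then y = a^k for some k with 1 ≤ k ≤ p.
Pump with i = 2: xy^2z = a^{2^p+k}. Since 1 ≤ k ≤ p < 2^p, we have 2^p < 2^p+k < 2^{p+1}, so 2^p+k is not a power of 2. So xy^2z ∉ L.
This contradicts the pumping lemma, so L is not regular.

a^{2^p+k}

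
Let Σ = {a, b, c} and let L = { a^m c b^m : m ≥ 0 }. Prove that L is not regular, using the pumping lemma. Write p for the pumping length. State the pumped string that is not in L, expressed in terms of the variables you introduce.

Toward a contradiction, assume L is regular with pumping length p.
Take w = a^p c b^p ∈ L with |w| = 2p+1 ≥ p.
The pumping lemma gives a decomposition w = xyz where |xy| ≤ p and y is nonempty.
Since the first p symbols of w are all a's and |xy| ≤ p, y lies entirely in the leading a-block: y = a^k for some k with 1 ≤ k ≤ p.
Pump with i = 2: xy^2z = a^{p+k} c b^p, which would require p+k = p. But k ≥ 1, so xy^2z ∉ L.
Contradiction. Therefore L is not regular.

a^{p+k} c b^p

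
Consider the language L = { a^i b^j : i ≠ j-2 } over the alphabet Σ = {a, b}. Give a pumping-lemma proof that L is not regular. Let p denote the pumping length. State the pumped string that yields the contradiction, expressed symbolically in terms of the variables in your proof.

Toward a contradiction, assume L is regular with pumping length p.
Choose w = a^p b^{p+p!+2}. Since p ≠ (p+p!+2)-2 = p+p!, w ∈ L; and |w| ≥ p.
By the pumping lemma, w = xyz with |xy| ≤ p and |y| > 0.
The first p characters of w are a's, so xy (and hence y) consists only of a's. Write y = a^k, 1 ≤ k ≤ p.
Since 1 ≤ k ≤ p, k divides p!; set t = 1 + p!/k. Then xy^t z has p + (p!/k)·k = p + p! copies of a. Now the a-count is p+p! and (b-count)-2 = (p+p!+2)-2 = p+p!, so i ≠ j-2 fails. So xy^t z = a^{p+p!} b^{p+p!+2} ∉ L.
This contradicts the pumping lemma, so L is not regular.

a^{p+p!} b^{p+p!+2}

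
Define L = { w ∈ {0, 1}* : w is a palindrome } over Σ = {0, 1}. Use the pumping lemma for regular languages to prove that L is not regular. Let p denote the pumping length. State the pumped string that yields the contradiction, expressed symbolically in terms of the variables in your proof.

Toward a contradiction, assume L is regular with pumping length p.
Take w = 0^p 1 0^p, a palindrome of length 2p+1 ≥ p.
The pumping lemma gives a decomposition w = xyz where |xy| ≤ p and |y| > 0.
The first p characters of w are 0's, so xy (and hence y) consists only of 0's. Write y = 0^k, 1 ≤ k ≤ p.
Pump with i = 2: xy^2z = 0^{p+k} 1 0^p. Its reverse is 0^p 1 0^{p+k}, which differs from xy^2z since k ≥ 1. So xy^2z is not a palindrome and xy^2z ∉ L.
This is a contradiction; hence L is not regular.

0^{p+k} 1 0^p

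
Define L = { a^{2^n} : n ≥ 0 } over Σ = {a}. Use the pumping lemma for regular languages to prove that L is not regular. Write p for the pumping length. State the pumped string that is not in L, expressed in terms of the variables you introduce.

a^{2^p+k}

Suppose for contradiction that L is regular, and let p be the pumping length.
Take w = a^{2^p} ∈ L with |w| = 2^p ≥ p.
The pumping lemma gives a decomposition w = xyz where |xy| ≤ p and |y| > 0.
Then y = a^k for some k with 1 ≤ k ≤ p.
Pump with i = 2: xy^2z = a^{2^p+k}. Since 1 ≤ k ≤ p < 2^p, we have 2^p < 2^p+k < 2^{p+1}, so 2^p+k is not a power of 2. So xy^2z ∉ L.
This contradicts the pumping lemma, so L is not regular.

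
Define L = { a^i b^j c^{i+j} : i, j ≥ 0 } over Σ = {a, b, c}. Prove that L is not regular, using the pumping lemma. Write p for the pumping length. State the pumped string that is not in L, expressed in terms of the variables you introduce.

a^{p+k} b^p c^{2p}

Suppose for contradiction that L is regular, and let p be the pumping length.
Take w = a^p b^p c^{2p} ∈ L (with i=j=p, i+j=2p), |w| = 4p ≥ p.
Write w = xyz as guaranteed by the lemma, with |xy| ≤ p and |y| ≥ 1.
Because |xy| ≤ p and w begins with p copies of a, we have y = a^k with 1 ≤ k ≤ p.
Consider xy^2z = a^{p+k} b^p c^{2p}. Now the a- and b-counts sum to 2p+k, but the c-count is 2p ≠ 2p+k. So xy^2z ∉ L.
Contradiction. Therefore L is not regular.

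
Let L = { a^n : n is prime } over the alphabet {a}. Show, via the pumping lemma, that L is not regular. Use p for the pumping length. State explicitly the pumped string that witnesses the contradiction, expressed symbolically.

Toward a contradiction, assume L is regular with pumping length p.
Let q be a prime with q ≥ p+2 (infinitely many primes exist), and take w = a^q ∈ L with |w| = q ≥ p.
By the pumping lemma, w = xyz with |xy| ≤ p and |y| ≥ 1.
Then y = a^k for some k with 1 ≤ k ≤ p.
Since 1 ≤ k ≤ p, |xz| = q-k. Pump with i = q+1: |xy^{q+1}z| = (q-k)+(q+1)k = q+qk = q(1+k), which is composite (both factors ≥ 2). So xy^{q+1}z = a^{q(1+k)} ∉ L.
Contradiction. Therefore L is not regular.

a^{q(1+k)}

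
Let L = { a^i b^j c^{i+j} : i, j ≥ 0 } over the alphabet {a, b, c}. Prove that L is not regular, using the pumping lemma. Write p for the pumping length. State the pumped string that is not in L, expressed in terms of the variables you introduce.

Assume L is regular; let p be its pumping constant.
Take w = a^p b^p c^{2p} ∈ L (with i=j=p, i+j=2p), |w| = 4p ≥ p.
By the pumping lemma, w = xyz with |xy| ≤ p and |y| ≥ 1.
Because |xy| ≤ p and w begins with p copies of a, we have y = a^k with 1 ≤ k ≤ p.
Consider xy^2z = a^{p+k} b^p c^{2p}. Now the a- and b-counts sum to 2p+k, but the c-count is 2p ≠ 2p+k. So xy^2z ∉ L.
This is a contradiction; hence L is not regular.

a^{p+k} b^p c^{2p}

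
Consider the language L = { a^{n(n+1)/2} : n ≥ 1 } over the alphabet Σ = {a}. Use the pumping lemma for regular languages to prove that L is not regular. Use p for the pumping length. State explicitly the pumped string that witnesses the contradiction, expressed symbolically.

Assume L is regular; let p be its pumping constant.
Take w = a^{p(p+1)/2} ∈ L with |w| = p(p+1)/2 ≥ p.
By the pumping lemma, w = xyz with |xy| ≤ p and |y| > 0.
Then y = a^k for some k with 1 ≤ k ≤ p.
Pump with i = 2: xy^2z = a^{p(p+1)/2+k}. Since 1 ≤ k ≤ p, p(p+1)/2 < p(p+1)/2+k ≤ p(p+1)/2+p < (p+1)(p+2)/2, so p(p+1)/2+k is strictly between consecutive triangular numbers. So xy^2z ∉ L.
This contradicts the pumping lemma, so L is not regular.

a^{p(p+1)/2+k}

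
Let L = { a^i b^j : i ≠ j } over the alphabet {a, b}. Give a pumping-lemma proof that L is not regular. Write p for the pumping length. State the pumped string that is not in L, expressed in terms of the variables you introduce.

Toward a contradiction, assume L is regular with pumping length p.
Choose w = a^p b^{p+p!}. Since p ≠ p+p!, w ∈ L; and |w| ≥ p.
Write w = xyz as guaranteed by the lemma, with |xy| ≤ p and |y| ≥ 1.
The first p characters of w are a's, so xy (and hence y) consists only of a's. Write y = a^k, 1 ≤ k ≤ p.
Since 1 ≤ k ≤ p, k divides p!; set t = 1 + p!/k. Then xy^t z has p + (p!/k)·k = p + p! copies of a. Now the a-count equals the b-count, so i ≠ j fails. So xy^t z = a^{p+p!} b^{p+p!} ∉ L.
This contradicts the pumping lemma, so L is not regular.

a^{p+p!} b^{p+p!}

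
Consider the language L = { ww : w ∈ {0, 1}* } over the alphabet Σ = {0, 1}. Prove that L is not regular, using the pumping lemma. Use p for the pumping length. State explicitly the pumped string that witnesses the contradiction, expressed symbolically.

Toward a contradiction, assume L is regular with pumping length p.
Take w = 0^p 1^p 0^p 1^p = uu where u = 0^p1^p; then w ∈ L and |w| = 4p ≥ p.
The pumping lemma gives a decomposition w = xyz where |xy| ≤ p and |y| > 0.
Since the first p symbols of w are all 0's and |xy| ≤ p, y lies entirely in the leading 0-block: y = 0^k for some k with 1 ≤ k ≤ p.
Pump with i = 2: xy^2z = 0^{p+k} 1^p 0^p 1^p, of length 4p+k. Suppose this equals vv. The string starts with 0 and ends with 1, so v does too; thus the boundary between the two copies of v is a 1→0 transition. There is exactly one such transition, at position 2p+k, so |v| = 2p+k and |vv| = 4p+2k ≠ 4p+k since k ≥ 1. So xy^2z ∉ L.
Contradiction. Therefore L is not regular.

0^{p+k} 1^p 0^p 1^p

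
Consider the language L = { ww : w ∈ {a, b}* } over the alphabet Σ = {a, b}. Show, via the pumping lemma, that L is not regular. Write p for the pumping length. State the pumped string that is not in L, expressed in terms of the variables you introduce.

Assume L is regular; let p be its pumping constant.
Take w = a^p b^p a^p b^p = uu where u = a^pb^p; then w ∈ L and |w| = 4p ≥ p.
By the pumping lemma, w = xyz with |xy| ≤ p and |y| ≥ 1.
Because |xy| ≤ p and w begins with p copies of a, we have y = a^k with 1 ≤ k ≤ p.
Pump with i = 2: xy^2z = a^{p+k} b^p a^p b^p, of length 4p+k. Suppose this equals vv. The string starts with a and ends with b, so v does too; thus the boundary between the two copies of v is a b→a transition. There is exactly one such transition, at position 2p+k, so |v| = 2p+k and |vv| = 4p+2k ≠ 4p+k since k ≥ 1. So xy^2z ∉ L.
Contradiction. Therefore L is not regular.

a^{p+k} b^p a^p b^p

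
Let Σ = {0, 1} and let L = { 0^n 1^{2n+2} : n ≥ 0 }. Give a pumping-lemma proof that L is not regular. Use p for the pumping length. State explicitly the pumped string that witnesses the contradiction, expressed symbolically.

Assume L is regular; let p be its pumping constant.
Choose w = 0^p 1^{2p+2}, which is in L with |w| = 3p+2 ≥ p.
By the pumping lemma, w = xyz with |xy| ≤ p and |y| > 0.
The first p characters of w are 0's, so xy (and hence y) consists only of 0's. Write y = 0^k, 1 ≤ k ≤ p.
Pump with i = 2: xy^2z = 0^{p+k} 1^{2p+2}. For this to lie in L we would need 2p+2 = 2(p+k)+2, which forces k = 0. But k ≥ 1, so xy^2z ∉ L.
This is a contradiction; hence L is not regular.

0^{p+k} 1^{2p+2}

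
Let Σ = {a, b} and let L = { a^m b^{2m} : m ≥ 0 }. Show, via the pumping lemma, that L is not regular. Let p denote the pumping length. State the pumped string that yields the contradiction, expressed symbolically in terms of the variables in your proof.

Suppose for contradiction that L is regular, and let p be the pumping length.
Let w = a^p b^{2p} ∈ L; note |w| = 3p ≥ p.
By the pumping lemma, w = xyz with |xy| ≤ p and |y| > 0.
Since the first p symbols of w are all a's and |xy| ≤ p, y lies entirely in the leading a-block: y = a^k for some k with 1 ≤ k ≤ p.
Pump with i = 2: xy^2z = a^{p+k} b^{2p}. For this to lie in L we would need 2p = 2(p+k), which forces k = 0. But k ≥ 1, so xy^2z ∉ L.
Contradiction. Therefore L is not regular.

a^{p+k} b^{2p}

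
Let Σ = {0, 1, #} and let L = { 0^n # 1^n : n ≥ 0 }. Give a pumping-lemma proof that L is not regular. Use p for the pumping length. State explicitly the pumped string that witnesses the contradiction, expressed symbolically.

Assume L is regular; let p be its pumping constant.
Take w = 0^p # 1^p ∈ L with |w| = 2p+1 ≥ p.
The pumping lemma gives a decomposition w = xyz where |xy| ≤ p and |y| > 0.
Because |xy| ≤ p and w begins with p copies of 0, we have y = 0^k with 1 ≤ k ≤ p.
Pump with i = 2: xy^2z = 0^{p+k} # 1^p, which would require p+k = p. But k ≥ 1, so xy^2z ∉ L.
Contradiction. Therefore L is not regular.

0^{p+k} # 1^p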